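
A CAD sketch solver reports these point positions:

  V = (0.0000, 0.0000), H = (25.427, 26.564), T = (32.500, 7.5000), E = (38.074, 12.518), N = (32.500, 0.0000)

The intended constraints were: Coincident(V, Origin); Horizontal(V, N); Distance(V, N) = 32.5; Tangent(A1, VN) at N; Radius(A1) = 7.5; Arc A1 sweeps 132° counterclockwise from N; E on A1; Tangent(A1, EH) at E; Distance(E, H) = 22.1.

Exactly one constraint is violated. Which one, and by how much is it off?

Distance(E, H) = 22.1 — off by 3.20.

V = (0.00, 0.00) ✓; V.y = 0.00, N.y = 0.00 ✓; |VN| = 32.50 ✓; ∠(TN, NV) = 90.00° ✓; |TN| = 7.500 ✓; bearing(T→E) − bearing(T→N) = 132.0° ✓; |TE| = 7.500 ✓; ∠(TE, EH) = 90.00° ✓; |EH| = 18.90 ✗.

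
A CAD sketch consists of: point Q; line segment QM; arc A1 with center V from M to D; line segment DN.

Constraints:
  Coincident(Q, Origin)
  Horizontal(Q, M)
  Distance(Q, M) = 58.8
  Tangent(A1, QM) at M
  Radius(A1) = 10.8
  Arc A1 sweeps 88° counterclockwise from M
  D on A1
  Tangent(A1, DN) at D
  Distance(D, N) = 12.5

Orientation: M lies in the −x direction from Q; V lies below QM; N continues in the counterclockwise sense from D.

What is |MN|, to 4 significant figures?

25.52

Q is at the origin; Q and M share the same y with |QM| = 58.8 and M on the −x side, so M = (-58.80, 0.000). A1 meets QM tangentially, so VM is at right angles to QM, so V = M + (0, -10.8) = (-58.80, -10.80). On A1, M sits at bearing 90° from V; an 88° counterclockwise sweep puts D at bearing 178°, so D = V + 10.8·(cos 178°, sin 178°) = (-69.59, -10.42). Tangency of A1 to DN means the radius VD is perpendicular to DN, so DN runs along (−sin 178°, cos 178°); with |DN| = 12.5, N = (-70.03, -22.92). Then |MN| = |N − M| = 25.52.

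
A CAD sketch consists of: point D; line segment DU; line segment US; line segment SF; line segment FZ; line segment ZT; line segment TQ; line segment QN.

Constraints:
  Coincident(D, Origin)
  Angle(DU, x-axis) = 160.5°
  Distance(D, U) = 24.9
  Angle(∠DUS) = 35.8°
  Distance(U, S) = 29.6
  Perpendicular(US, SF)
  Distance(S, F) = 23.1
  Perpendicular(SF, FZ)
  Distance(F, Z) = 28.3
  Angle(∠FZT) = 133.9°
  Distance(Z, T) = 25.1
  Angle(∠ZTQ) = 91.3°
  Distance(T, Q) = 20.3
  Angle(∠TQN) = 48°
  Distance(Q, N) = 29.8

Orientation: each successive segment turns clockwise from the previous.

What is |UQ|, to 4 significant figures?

9.561

∠FZT = 133.9° gives ZT at 150.2° from the x-axis; with |ZT| = 25.1, T = (-37.52, -1.021). ∠ZTQ = 91.3° gives TQ at 61.50° from the x-axis; with |TQ| = 20.3, Q = (-27.84, 16.82). Then |UQ| = |Q − U| = 9.561.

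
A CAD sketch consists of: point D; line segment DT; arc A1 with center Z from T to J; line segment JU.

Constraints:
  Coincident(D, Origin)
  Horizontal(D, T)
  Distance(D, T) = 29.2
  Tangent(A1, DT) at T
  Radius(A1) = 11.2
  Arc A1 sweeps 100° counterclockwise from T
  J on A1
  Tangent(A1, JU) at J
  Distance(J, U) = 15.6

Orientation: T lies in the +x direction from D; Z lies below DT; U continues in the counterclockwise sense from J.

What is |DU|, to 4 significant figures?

35.34

On A1, T sits at bearing 90° from Z; a 100° counterclockwise sweep puts J at bearing 190°, so J = Z + 11.2·(cos 190°, sin 190°) = (18.17, -13.14). Since A1 is tangent to JU there, ZJ ⟂ JU, so JU runs along (−sin 190°, cos 190°); with |JU| = 15.6, U = (20.88, -28.51). Then |DU| = |U − D| = 35.34.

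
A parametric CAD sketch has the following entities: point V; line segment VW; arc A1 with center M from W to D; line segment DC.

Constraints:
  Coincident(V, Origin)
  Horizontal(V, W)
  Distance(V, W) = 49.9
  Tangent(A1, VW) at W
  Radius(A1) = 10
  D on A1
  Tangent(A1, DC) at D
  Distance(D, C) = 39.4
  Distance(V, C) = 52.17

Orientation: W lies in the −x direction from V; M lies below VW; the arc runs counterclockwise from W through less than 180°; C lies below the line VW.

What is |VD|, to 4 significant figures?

59.29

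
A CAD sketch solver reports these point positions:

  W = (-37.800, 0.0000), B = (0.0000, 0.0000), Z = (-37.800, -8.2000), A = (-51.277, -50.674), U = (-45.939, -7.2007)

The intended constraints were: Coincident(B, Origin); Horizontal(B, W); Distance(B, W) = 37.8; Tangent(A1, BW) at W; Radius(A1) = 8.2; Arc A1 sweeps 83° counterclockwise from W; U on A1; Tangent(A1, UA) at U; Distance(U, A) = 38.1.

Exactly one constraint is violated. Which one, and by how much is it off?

Distance(U, A) = 38.1 — off by 5.70.

B = (0.00, 0.00) ✓; B.y = 0.00, W.y = 0.00 ✓; |BW| = 37.80 ✓; ∠(ZW, WB) = 90.00° ✓; |ZW| = 8.200 ✓; bearing(Z→U) − bearing(Z→W) = 83.00° ✓; |ZU| = 8.200 ✓; ∠(ZU, UA) = 90.00° ✓; |UA| = 43.80 ✗.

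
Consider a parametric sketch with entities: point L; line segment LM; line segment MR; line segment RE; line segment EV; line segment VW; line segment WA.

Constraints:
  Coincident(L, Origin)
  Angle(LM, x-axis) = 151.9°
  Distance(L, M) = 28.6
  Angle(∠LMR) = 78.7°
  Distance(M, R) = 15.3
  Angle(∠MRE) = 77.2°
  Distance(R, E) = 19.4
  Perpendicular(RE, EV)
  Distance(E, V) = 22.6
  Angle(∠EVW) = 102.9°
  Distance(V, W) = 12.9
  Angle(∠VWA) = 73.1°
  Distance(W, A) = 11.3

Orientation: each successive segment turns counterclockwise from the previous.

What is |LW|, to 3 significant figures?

31.8

L is at the origin; LM runs at 151.9° with length 28.6, so M = (-25.2, 13.5). ∠LMR = 78.7° gives MR at -107° from the x-axis; with |MR| = 15.3, R = (-29.7, -1.18). ∠MRE = 77.2° gives RE at -4.00° from the x-axis; with |RE| = 19.4, E = (-10.3, -2.53). RE ⟂ EV, so EV runs at 86.0°; with |EV| = 22.6, V = (-8.72, 20.0). ∠EVW = 102.9° gives VW at 163° from the x-axis; with |VW| = 12.9, W = (-21.1, 23.8). Then |LW| = |W − L| = 31.8.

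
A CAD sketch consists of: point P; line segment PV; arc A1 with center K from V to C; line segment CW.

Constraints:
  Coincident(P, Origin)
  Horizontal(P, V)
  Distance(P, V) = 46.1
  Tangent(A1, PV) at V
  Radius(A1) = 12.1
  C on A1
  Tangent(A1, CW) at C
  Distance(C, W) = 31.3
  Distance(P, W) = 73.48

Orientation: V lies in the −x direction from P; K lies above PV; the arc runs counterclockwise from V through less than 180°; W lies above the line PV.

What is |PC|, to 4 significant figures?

42.88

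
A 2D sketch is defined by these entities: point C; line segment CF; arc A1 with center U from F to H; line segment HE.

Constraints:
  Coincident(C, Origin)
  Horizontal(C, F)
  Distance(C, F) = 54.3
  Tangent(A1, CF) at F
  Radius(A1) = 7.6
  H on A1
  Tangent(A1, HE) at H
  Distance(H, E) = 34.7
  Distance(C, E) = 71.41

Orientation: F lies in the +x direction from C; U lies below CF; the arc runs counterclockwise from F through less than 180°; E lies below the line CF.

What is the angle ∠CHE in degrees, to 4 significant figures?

118.5°

C is at the origin; CF is horizontal with |CF| = 54.3 and F on the +x side, so F = (54.30, 0.000). A1 meets CF tangentially, so UF is at right angles to CF, so U = F + (0, -7.6) = (54.30, -7.600). Since UH ⟂ HE (tangency), |UE| = √(7.6² + 34.7²) = 35.52 regardless of where H sits on A1. So E lies on both circle(C, 71.41) and circle(U, 35.52); the below-CF intersection is E = (57.00, -43.02). H is the foot of the tangent from E: H = (47.02, -9.785).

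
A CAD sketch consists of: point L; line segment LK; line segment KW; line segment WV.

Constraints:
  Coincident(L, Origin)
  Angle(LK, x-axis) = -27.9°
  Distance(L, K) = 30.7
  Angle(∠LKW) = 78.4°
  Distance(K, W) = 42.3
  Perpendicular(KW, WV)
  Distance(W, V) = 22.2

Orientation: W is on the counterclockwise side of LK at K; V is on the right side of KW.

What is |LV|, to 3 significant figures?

63.5

L is at the origin; LK runs at -27.9° with length 30.7, so K = 30.7·(cos -27.9°, sin -27.9°) = (27.1, -14.4). ∠LKW = 78.4°, so KW runs at -27.9° + (180° − 78.4°) = 73.7° from the x-axis; with |KW| = 42.3, W = K + 42.3·(cos 73.7°, sin 73.7°) = (39.0, 26.2). KW ⟂ WV; with |WV| = 22.2 on the right of KW, V = W + 22.2·(0.960, -0.281) = (60.3, 20.0). Then |LV| = |V − L| = 63.5.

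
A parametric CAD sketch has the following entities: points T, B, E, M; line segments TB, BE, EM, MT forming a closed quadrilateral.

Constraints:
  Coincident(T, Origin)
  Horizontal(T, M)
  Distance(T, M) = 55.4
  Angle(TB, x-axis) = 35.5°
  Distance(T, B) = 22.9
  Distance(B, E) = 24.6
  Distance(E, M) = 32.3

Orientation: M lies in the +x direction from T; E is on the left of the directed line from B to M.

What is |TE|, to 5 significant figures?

47.500

T is at the origin; TM is horizontal with |TM| = 55.4 and M in +x, so M = (55.4, 0). TB runs at 35.5° with |TB| = 22.9, so B = (18.643, 13.298). E is determined by |BE| = 24.6 and |EM| = 32.3 together: it lies at the intersection of circle(B, 24.6) and circle(M, 32.3). With |BM| = 39.088, the foot of the radical line on BM is 13.940 from B and the perpendicular offset is √(24.6² − 13.940²) = 20.269. Taking the left-of-BM solution: E = (38.647, 27.616).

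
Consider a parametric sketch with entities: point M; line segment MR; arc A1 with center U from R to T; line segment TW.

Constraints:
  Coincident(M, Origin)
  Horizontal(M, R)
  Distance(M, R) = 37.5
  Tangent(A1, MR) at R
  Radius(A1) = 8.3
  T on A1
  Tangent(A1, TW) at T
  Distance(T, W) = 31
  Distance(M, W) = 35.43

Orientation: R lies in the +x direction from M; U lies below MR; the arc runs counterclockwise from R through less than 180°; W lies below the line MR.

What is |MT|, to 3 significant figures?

30.5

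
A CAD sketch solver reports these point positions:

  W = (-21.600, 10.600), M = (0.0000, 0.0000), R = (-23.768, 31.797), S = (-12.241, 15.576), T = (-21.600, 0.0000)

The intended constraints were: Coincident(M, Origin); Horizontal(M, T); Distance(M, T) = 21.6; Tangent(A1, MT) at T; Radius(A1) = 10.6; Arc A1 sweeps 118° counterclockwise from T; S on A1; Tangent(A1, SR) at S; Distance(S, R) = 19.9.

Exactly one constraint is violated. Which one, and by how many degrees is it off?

Tangent(A1, SR) at S — off by 7.40°.

M = (0.00, 0.00) ✓; M.y = 0.00, T.y = 0.00 ✓; |MT| = 21.60 ✓; ∠(WT, TM) = 90.00° ✓; |WT| = 10.60 ✓; bearing(W→S) − bearing(W→T) = 118.0° ✓; |WS| = 10.60 ✓; ∠(WS, SR) = 82.60° ✗; |SR| = 19.90 ✓.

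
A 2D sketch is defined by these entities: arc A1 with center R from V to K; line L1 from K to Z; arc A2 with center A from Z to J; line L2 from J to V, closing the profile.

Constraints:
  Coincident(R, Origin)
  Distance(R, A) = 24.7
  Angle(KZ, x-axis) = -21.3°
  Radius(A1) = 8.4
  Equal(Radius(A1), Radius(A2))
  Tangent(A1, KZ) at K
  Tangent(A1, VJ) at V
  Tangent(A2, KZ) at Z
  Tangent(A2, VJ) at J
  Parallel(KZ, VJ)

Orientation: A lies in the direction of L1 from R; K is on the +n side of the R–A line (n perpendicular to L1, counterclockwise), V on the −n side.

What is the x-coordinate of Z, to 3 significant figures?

26.1

The slot axis is L1's direction at -21.3°, so u = (cos -21.3°, sin -21.3°) = (0.932, -0.363) and n = (−sin -21.3°, cos -21.3°) = (0.363, 0.932). R is at the origin and A lies 24.7 along u from R, so A = 24.7·u = (23.0, -8.97). Tangency of A1 to both parallel lines with radius 8.4 puts K and V at R ± 8.4·n: K = (3.05, 7.83), V = (-3.05, -7.83). Equal radii place Z and J the same way about A: Z = A + 8.4·n = (26.1, -1.15), J = A − 8.4·n = (20.0, -16.8). So Z.x = 26.1.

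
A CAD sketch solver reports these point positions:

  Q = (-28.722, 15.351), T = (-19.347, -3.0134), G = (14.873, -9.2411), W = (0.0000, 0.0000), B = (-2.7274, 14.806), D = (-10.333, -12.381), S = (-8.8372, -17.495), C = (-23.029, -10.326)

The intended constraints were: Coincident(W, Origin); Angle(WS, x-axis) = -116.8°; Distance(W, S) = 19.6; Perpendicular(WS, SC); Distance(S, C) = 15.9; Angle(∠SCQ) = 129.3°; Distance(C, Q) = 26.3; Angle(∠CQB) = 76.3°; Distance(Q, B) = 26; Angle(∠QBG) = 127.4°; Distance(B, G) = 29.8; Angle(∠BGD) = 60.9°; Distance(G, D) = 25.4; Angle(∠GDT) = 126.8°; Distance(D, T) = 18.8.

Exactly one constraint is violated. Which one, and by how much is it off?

Distance(D, T) = 18.8 — off by 5.80.

W = (0.00, 0.00) ✓; WS at -116.8° ✓; |WS| = 19.60 ✓; ∠(WS, SC) = 90.00° ✓; |SC| = 15.90 ✓; ∠SCQ = 129.3° ✓; |CQ| = 26.30 ✓; ∠CQB = 76.30° ✓; |QB| = 26.00 ✓; ∠QBG = 127.4° ✓; |BG| = 29.80 ✓; ∠BGD = 60.90° ✓; |GD| = 25.40 ✓; ∠GDT = 126.8° ✓; |DT| = 13.00 ✗.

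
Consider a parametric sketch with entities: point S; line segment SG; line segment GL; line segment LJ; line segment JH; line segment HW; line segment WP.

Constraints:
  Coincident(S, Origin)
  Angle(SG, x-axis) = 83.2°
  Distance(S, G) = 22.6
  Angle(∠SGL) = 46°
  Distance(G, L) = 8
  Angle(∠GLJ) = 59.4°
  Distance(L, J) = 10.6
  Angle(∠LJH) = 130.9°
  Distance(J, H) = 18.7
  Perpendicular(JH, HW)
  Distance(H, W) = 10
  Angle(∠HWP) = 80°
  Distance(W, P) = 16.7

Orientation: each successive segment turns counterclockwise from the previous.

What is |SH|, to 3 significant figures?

31.7

∠GLJ = 59.4° gives LJ at -22.2° from the x-axis; with |LJ| = 10.6, J = (6.12, 13.6). ∠LJH = 130.9° gives JH at 26.9° from the x-axis; with |JH| = 18.7, H = (22.8, 22.1). Then |SH| = |H − S| = 31.7.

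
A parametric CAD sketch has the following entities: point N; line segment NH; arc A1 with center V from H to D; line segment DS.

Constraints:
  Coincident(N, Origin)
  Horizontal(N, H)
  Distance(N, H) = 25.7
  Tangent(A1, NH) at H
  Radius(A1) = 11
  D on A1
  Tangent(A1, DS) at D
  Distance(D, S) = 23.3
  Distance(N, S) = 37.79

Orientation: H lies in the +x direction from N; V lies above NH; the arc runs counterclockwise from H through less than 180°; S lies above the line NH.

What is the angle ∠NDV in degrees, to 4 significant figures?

18.71°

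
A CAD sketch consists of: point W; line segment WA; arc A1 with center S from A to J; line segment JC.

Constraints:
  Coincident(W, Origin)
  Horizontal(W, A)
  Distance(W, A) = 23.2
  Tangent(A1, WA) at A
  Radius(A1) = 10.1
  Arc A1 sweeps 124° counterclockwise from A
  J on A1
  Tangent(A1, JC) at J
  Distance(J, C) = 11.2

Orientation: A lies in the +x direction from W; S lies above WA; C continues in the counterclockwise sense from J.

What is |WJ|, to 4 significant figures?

35.28

Tangency of A1 to WA means the radius SA is perpendicular to WA, so S = A + (0, 10.1) = (23.20, 10.10). On A1, A sits at bearing -90° from S; a 124° counterclockwise sweep puts J at bearing 34°, so J = S + 10.1·(cos 34°, sin 34°) = (31.57, 15.75). Then |WJ| = |J − W| = 35.28.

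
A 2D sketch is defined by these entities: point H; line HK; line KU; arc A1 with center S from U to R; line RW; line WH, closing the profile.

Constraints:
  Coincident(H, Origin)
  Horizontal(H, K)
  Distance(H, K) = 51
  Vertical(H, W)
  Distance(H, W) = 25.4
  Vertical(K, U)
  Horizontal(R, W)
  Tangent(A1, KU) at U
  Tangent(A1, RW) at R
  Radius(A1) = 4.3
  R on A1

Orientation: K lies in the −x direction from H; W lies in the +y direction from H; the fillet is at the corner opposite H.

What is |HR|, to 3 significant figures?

53.2

The virtual corner opposite H is at (-51.0, 25.4). A1 meets KU tangentially, so SU is at right angles to KU and tangency of A1 to RW means the radius SR is perpendicular to RW, with radius 4.3, so the center S sits 4.3 in from both sides at S = (-46.7, 21.1). That places the tangent points at U = (-51.0, 21.1) on KU and R = (-46.7, 25.4) on RW. Then |HR| = |R − H| = 53.2.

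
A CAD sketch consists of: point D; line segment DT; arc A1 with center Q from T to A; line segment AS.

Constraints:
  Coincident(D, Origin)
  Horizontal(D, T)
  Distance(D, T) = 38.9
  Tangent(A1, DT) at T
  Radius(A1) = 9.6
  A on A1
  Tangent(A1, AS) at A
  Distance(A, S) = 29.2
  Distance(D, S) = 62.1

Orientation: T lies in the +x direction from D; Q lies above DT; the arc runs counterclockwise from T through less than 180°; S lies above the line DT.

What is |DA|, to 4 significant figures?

49.44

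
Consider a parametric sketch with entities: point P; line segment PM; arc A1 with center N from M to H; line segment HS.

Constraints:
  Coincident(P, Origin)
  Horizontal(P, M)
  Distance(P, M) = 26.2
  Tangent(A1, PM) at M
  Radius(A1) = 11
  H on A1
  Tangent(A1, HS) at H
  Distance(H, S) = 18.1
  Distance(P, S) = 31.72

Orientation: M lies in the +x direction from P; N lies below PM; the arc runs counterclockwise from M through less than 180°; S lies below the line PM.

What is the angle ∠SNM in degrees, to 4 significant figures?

145.2°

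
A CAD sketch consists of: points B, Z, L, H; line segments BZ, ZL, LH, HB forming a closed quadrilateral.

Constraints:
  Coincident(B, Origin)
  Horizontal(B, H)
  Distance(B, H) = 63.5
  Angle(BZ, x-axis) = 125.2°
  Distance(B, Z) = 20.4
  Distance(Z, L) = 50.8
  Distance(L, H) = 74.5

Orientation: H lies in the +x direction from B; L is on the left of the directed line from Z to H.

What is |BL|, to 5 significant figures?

60.876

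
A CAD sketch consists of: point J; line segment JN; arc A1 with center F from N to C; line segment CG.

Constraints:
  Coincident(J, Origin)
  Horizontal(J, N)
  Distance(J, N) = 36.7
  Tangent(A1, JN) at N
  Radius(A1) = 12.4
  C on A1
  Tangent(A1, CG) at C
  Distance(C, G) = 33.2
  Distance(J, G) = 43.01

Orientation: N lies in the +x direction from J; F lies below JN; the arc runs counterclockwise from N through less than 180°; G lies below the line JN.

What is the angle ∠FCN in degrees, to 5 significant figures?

53.736°

Checks: J = (0.00, 0.00) ✓; |FC| = 12.40 ✓; ∠(FC, CG) = 90.00° ✓; |CG| = 33.20 ✓; |JG| = 43.01 ✓.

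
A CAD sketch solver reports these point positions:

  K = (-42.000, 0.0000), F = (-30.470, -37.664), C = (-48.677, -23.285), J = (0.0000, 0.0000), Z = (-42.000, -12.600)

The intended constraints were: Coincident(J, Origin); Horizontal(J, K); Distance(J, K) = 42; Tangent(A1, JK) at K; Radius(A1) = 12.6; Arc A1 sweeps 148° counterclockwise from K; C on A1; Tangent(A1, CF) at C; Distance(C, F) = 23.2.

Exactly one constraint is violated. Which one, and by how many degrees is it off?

Tangent(A1, CF) at C — off by 6.30°.

J = (0.00, 0.00) ✓; J.y = 0.00, K.y = 0.00 ✓; |JK| = 42.00 ✓; ∠(ZK, KJ) = 90.00° ✓; |ZK| = 12.60 ✓; bearing(Z→C) − bearing(Z→K) = 148.0° ✓; |ZC| = 12.60 ✓; ∠(ZC, CF) = 96.30° ✗; |CF| = 23.20 ✓.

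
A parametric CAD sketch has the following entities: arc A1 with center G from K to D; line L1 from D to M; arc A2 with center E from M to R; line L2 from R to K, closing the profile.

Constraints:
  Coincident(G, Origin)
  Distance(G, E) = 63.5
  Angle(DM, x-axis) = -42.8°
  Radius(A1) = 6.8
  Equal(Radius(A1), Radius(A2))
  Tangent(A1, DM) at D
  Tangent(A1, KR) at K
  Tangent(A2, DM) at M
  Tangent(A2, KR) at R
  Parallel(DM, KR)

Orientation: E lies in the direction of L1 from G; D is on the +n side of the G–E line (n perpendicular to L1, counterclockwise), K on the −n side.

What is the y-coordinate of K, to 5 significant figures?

-4.9894

The slot axis is L1's direction at -42.8°, so u = (cos -42.8°, sin -42.8°) = (0.73373, -0.67944) and n = (−sin -42.8°, cos -42.8°) = (0.67944, 0.73373). G is at the origin and E lies 63.5 along u from G, so E = 63.5·u = (46.592, -43.145). Tangency of A1 to both parallel lines with radius 6.8 puts D and K at G ± 6.8·n: D = (4.6202, 4.9894), K = (-4.6202, -4.9894). So K.y = -4.9894.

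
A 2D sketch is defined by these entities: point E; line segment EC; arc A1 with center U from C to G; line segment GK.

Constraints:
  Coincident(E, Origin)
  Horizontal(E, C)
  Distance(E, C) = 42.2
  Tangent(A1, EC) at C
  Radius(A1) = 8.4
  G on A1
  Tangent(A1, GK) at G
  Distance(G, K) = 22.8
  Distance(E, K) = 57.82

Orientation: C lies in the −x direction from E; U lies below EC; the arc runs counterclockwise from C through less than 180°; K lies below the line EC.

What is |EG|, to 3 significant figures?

51.4

Checks: |UG| = 8.400 ✓; ∠(UG, GK) = 90.00° ✓; |GK| = 22.80 ✓; |EK| = 57.82 ✓.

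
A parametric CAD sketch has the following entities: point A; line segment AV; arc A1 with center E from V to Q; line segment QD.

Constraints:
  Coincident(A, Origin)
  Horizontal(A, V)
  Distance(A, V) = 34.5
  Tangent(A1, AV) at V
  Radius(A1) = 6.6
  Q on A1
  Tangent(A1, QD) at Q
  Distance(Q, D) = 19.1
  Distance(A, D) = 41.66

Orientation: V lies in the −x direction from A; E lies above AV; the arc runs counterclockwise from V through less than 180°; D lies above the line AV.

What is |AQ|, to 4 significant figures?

29.16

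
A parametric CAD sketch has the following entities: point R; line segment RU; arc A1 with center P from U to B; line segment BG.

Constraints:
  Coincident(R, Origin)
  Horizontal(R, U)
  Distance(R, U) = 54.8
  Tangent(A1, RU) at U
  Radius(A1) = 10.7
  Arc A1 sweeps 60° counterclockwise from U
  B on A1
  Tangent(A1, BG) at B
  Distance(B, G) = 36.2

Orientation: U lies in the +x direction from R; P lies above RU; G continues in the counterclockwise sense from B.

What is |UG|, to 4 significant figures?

45.78

On A1, U sits at bearing -90° from P; a 60° counterclockwise sweep puts B at bearing -30°, so B = P + 10.7·(cos -30°, sin -30°) = (64.07, 5.350). Tangency of A1 to BG means the radius PB is perpendicular to BG, so BG runs along (−sin -30°, cos -30°); with |BG| = 36.2, G = (82.17, 36.70). Then |UG| = |G − U| = 45.78.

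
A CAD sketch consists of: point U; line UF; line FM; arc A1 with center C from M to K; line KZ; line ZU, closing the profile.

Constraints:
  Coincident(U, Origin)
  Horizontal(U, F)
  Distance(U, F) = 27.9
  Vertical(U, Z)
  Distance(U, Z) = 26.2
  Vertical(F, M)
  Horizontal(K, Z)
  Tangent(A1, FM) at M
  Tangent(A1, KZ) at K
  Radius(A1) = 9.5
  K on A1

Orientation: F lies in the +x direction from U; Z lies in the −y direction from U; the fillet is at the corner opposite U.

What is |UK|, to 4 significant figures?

32.02

U is at the origin; UF is horizontal with |UF| = 27.9 and F on the +x side, so F = (27.90, 0.000). U and Z share the same x with |UZ| = 26.2 and Z on the −y side, so Z = (0.000, -26.20). The virtual corner opposite U is at (27.90, -26.20). A1 meets FM tangentially, so CM is at right angles to FM and tangency of A1 to KZ means the radius CK is perpendicular to KZ, with radius 9.5, so the center C sits 9.5 in from both sides at C = (18.40, -16.70). That places the tangent points at M = (27.90, -16.70) on FM and K = (18.40, -26.20) on KZ. Then |UK| = |K − U| = 32.02.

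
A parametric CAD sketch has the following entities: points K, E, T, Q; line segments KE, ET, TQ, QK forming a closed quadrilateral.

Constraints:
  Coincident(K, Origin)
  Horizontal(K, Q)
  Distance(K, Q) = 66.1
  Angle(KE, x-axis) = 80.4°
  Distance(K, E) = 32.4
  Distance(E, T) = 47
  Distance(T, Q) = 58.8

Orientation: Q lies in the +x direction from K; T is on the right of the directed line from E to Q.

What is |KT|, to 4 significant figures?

17.52

Checks: |ET| = 47.00 ✓; |TQ| = 58.80 ✓.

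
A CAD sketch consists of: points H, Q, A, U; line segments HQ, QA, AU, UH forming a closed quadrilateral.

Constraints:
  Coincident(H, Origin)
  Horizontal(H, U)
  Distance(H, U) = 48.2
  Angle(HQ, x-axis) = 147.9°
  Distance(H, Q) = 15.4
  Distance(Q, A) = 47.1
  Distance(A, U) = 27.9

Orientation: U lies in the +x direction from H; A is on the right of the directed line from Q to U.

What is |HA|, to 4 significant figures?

31.70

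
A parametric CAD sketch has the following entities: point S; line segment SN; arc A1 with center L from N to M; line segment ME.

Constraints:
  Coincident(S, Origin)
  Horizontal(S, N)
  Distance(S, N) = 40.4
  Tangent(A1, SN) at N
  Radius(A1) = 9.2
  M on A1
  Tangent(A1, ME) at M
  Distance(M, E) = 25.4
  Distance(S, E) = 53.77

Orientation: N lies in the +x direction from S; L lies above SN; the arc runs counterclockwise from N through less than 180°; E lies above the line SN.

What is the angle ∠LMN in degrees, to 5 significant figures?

34.358°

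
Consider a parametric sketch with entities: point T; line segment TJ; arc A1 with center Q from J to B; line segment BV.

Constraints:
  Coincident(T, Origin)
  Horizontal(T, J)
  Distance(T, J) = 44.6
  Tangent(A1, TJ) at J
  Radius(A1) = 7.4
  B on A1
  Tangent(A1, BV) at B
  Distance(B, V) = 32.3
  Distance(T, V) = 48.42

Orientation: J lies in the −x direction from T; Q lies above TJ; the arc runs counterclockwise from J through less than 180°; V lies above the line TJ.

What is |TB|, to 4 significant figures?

37.82

T is at the origin; TJ is horizontal with |TJ| = 44.6 and J on the −x side, so J = (-44.60, 0.000). Since A1 is tangent to TJ there, QJ ⟂ TJ, so Q = J + (0, 7.4) = (-44.60, 7.400). Since QB ⟂ BV (tangency), |QV| = √(7.4² + 32.3²) = 33.14 regardless of where B sits on A1. So V lies on both circle(T, 48.42) and circle(Q, 33.14); the above-TJ intersection is V = (-30.67, 37.47). B is the foot of the tangent from V: B = (-37.36, 5.867).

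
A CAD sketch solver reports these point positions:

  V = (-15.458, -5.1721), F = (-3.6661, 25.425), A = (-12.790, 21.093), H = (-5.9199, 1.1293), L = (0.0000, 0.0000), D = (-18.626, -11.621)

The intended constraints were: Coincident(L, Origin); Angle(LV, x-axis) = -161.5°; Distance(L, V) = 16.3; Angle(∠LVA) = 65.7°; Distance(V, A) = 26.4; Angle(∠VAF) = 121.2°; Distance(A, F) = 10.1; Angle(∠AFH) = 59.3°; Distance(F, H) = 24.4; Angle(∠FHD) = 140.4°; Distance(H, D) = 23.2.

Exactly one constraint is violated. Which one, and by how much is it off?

Distance(H, D) = 23.2 — off by 5.20.

L = (0.00, 0.00) ✓; LV at -161.5° ✓; |LV| = 16.30 ✓; ∠LVA = 65.70° ✓; |VA| = 26.40 ✓; ∠VAF = 121.2° ✓; |AF| = 10.10 ✓; ∠AFH = 59.30° ✓; |FH| = 24.40 ✓; ∠FHD = 140.4° ✓; |HD| = 18.00 ✗.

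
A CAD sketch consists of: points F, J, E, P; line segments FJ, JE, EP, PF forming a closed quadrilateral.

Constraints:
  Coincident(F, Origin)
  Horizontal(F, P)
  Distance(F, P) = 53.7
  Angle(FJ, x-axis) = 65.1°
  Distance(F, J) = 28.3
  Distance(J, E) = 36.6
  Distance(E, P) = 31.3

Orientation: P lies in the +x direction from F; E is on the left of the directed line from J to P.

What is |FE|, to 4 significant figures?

57.16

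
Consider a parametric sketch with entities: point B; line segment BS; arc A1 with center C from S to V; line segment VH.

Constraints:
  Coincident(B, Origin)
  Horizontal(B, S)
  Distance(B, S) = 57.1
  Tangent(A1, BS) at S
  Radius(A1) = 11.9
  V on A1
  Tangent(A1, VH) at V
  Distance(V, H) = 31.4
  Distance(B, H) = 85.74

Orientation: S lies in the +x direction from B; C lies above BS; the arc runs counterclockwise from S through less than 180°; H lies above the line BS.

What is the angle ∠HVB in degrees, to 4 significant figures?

111.1°

Checks: B.y = 0.00, S.y = 0.00 ✓; |CV| = 11.90 ✓; ∠(CV, VH) = 90.00° ✓; |VH| = 31.40 ✓; |BH| = 85.74 ✓.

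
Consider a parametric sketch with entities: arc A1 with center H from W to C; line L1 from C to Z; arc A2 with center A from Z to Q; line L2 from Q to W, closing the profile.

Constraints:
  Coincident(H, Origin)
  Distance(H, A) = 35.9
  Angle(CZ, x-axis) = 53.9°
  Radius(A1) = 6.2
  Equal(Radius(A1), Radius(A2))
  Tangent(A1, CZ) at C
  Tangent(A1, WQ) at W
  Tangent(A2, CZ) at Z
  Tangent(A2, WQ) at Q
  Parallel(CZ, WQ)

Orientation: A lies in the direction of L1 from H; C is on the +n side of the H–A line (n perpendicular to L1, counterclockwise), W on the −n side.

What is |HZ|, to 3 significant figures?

36.4

Tangency of A1 to both parallel lines with radius 6.2 puts C and W at H ± 6.2·n: C = (-5.01, 3.65), W = (5.01, -3.65). Equal radii place Z and Q the same way about A: Z = A + 6.2·n = (16.1, 32.7), Q = A − 6.2·n = (26.2, 25.4). Then |HZ| = |Z − H| = 36.4.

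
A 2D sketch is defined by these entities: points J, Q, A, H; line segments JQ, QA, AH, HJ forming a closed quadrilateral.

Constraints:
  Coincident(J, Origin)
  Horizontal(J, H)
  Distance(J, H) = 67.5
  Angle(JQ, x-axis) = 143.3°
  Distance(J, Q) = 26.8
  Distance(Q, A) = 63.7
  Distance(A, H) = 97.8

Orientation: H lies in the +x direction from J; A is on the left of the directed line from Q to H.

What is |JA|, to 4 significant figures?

74.50

Checks: JQ at 143.3° ✓; |QA| = 63.70 ✓; |AH| = 97.80 ✓.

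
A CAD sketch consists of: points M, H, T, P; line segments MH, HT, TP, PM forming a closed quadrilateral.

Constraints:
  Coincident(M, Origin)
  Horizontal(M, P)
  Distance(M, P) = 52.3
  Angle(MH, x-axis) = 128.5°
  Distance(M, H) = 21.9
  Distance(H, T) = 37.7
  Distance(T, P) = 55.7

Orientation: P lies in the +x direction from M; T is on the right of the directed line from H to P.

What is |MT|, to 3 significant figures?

18.2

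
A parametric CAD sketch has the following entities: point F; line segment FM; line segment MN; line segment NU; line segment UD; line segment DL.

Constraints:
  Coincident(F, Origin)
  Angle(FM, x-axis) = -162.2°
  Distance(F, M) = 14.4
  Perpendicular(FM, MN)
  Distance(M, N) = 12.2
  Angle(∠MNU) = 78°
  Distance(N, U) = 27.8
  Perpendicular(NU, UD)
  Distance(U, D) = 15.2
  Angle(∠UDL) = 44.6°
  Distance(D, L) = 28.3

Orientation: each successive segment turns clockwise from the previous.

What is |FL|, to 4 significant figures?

16.39

NU is perpendicular to UD, so UD runs at -84.20°; with |UD| = 15.2, D = (11.75, -5.099). ∠UDL = 44.6° gives DL at 140.4° from the x-axis; with |DL| = 28.3, L = (-10.05, 12.94). Then |FL| = |L − F| = 16.39.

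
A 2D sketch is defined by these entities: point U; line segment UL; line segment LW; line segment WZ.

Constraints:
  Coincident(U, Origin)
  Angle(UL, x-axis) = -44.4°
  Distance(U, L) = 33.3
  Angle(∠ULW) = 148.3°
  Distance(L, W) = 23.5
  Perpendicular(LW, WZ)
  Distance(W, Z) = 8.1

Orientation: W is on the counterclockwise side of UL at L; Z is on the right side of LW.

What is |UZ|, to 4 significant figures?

57.81

U is at the origin; UL runs at -44.4° with length 33.3, so L = 33.3·(cos -44.4°, sin -44.4°) = (23.79, -23.30). ∠ULW = 148.3°, so LW runs at -44.4° + (180° − 148.3°) = -12.70° from the x-axis; with |LW| = 23.5, W = L + 23.5·(cos -12.70°, sin -12.70°) = (46.72, -28.47). The perpendicularity gives WZ at right angles to LW; with |WZ| = 8.1 on the right of LW, Z = W + 8.1·(-0.2198, -0.9755) = (44.94, -36.37). Then |UZ| = |Z − U| = 57.81.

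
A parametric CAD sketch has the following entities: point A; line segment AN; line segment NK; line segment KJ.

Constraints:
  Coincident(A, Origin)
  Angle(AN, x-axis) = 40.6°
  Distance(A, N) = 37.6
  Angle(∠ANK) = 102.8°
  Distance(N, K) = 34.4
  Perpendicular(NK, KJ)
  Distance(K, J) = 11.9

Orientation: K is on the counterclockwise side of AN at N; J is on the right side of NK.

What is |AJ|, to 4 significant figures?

64.69

A is at the origin; AN runs at 40.6° with length 37.6, so N = 37.6·(cos 40.6°, sin 40.6°) = (28.55, 24.47). ∠ANK = 102.8°, so NK runs at 40.6° + (180° − 102.8°) = 117.8° from the x-axis; with |NK| = 34.4, K = N + 34.4·(cos 117.8°, sin 117.8°) = (12.50, 54.90). NK is perpendicular to KJ; with |KJ| = 11.9 on the right of NK, J = K + 11.9·(0.8846, 0.4664) = (23.03, 60.45). Then |AJ| = |J − A| = 64.69.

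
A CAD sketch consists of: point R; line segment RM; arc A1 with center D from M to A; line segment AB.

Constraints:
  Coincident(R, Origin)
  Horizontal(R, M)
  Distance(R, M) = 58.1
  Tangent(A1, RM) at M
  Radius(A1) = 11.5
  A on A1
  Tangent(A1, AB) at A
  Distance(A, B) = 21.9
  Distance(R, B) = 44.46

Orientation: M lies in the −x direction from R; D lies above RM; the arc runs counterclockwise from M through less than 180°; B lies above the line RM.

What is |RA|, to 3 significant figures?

48.5

R is at the origin; RM is horizontal with |RM| = 58.1 and M on the −x side, so M = (-58.1, 0.00). Since A1 is tangent to RM there, DM ⟂ RM, so D = M + (0, 11.5) = (-58.1, 11.5). Since DA ⟂ AB (tangency), |DB| = √(11.5² + 21.9²) = 24.7 regardless of where A sits on A1. So B lies on both circle(R, 44.46) and circle(D, 24.7); the above-RM intersection is B = (-37.1, 24.5). A is the foot of the tangent from B: A = (-48.2, 5.66).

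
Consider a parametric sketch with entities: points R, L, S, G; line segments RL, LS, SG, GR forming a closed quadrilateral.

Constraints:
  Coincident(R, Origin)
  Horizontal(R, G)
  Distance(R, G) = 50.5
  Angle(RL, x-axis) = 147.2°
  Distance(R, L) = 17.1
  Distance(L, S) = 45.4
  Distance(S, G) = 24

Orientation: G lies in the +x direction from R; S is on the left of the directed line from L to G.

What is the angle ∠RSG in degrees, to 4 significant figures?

121.1°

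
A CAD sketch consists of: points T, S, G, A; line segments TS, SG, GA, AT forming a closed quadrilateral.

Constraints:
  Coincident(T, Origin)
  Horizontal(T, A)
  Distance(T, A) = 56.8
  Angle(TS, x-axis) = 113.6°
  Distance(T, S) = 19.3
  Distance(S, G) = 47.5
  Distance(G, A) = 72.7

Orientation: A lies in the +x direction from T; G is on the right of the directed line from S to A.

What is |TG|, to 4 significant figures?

31.27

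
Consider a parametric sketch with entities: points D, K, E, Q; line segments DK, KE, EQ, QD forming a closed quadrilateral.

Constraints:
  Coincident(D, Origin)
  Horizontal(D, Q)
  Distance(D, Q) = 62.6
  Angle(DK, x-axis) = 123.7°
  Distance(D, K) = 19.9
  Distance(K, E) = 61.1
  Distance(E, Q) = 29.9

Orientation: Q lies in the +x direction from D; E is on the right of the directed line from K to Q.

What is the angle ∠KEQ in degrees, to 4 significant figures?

107.0°

Checks: |KE| = 61.10 ✓; |EQ| = 29.90 ✓.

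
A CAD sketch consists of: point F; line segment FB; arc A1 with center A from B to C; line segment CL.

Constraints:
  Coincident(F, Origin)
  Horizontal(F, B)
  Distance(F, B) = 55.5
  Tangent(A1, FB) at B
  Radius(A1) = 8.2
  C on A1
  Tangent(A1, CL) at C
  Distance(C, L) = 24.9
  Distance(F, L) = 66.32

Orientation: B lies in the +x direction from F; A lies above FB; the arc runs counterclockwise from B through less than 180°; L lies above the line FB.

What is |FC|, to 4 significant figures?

64.25

F is at the origin; F and B share the same y with |FB| = 55.5 and B on the +x side, so B = (55.50, 0.000). Since A1 is tangent to FB there, AB ⟂ FB, so A = B + (0, 8.2) = (55.50, 8.200). Since AC ⟂ CL (tangency), |AL| = √(8.2² + 24.9²) = 26.22 regardless of where C sits on A1. So L lies on both circle(F, 66.32) and circle(A, 26.22); the above-FB intersection is L = (56.71, 34.39). C is the foot of the tangent from L: C = (63.40, 10.40).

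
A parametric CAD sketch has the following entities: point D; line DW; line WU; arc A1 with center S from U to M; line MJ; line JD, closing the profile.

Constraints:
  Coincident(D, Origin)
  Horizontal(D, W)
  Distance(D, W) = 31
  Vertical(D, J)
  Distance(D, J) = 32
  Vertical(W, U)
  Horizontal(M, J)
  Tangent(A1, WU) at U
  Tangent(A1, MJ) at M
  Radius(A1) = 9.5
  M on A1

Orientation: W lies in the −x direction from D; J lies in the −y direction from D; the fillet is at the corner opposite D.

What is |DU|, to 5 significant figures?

38.305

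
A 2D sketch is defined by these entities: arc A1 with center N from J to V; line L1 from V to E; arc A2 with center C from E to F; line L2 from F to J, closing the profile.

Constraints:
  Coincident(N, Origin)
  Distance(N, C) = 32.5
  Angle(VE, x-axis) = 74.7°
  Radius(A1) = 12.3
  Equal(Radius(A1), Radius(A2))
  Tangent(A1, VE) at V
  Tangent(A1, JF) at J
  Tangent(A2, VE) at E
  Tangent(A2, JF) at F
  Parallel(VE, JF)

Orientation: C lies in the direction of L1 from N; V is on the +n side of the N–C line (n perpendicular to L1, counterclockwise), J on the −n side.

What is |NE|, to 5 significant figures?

34.750

The slot axis is L1's direction at 74.7°, so u = (cos 74.7°, sin 74.7°) = (0.26387, 0.96456) and n = (−sin 74.7°, cos 74.7°) = (-0.96456, 0.26387). N is at the origin and C lies 32.5 along u from N, so C = 32.5·u = (8.5759, 31.348). Tangency of A1 to both parallel lines with radius 12.3 puts V and J at N ± 12.3·n: V = (-11.864, 3.2456), J = (11.864, -3.2456). Equal radii place E and F the same way about C: E = C + 12.3·n = (-3.2882, 34.594), F = C − 12.3·n = (20.440, 28.102). Then |NE| = |E − N| = 34.750.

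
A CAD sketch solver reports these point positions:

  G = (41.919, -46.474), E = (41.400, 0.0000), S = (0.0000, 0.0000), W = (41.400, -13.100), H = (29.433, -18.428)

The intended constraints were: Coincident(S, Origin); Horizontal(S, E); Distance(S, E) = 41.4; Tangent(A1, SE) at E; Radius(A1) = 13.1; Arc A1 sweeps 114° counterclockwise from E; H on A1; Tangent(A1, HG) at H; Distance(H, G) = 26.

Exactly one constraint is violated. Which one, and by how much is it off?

Distance(H, G) = 26 — off by 4.70.

S = (0.00, 0.00) ✓; S.y = 0.00, E.y = 0.00 ✓; |SE| = 41.40 ✓; ∠(WE, ES) = 90.00° ✓; |WE| = 13.10 ✓; bearing(W→H) − bearing(W→E) = 114.0° ✓; |WH| = 13.10 ✓; ∠(WH, HG) = 90.00° ✓; |HG| = 30.70 ✗.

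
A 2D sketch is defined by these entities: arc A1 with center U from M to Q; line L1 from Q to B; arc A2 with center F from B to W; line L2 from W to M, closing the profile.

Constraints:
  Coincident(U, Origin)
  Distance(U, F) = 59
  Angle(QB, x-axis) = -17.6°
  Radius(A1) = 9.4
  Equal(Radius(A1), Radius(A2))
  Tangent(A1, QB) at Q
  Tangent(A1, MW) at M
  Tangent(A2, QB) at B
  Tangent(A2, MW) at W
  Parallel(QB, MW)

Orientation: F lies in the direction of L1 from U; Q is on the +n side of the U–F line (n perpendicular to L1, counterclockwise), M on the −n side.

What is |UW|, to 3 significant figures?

59.7

The slot axis is L1's direction at -17.6°, so u = (cos -17.6°, sin -17.6°) = (0.953, -0.302) and n = (−sin -17.6°, cos -17.6°) = (0.302, 0.953). U is at the origin and F lies 59.0 along u from U, so F = 59.0·u = (56.2, -17.8). Tangency of A1 to both parallel lines with radius 9.4 puts Q and M at U ± 9.4·n: Q = (2.84, 8.96), M = (-2.84, -8.96). Equal radii place B and W the same way about F: B = F + 9.4·n = (59.1, -8.88), W = F − 9.4·n = (53.4, -26.8). Then |UW| = |W − U| = 59.7.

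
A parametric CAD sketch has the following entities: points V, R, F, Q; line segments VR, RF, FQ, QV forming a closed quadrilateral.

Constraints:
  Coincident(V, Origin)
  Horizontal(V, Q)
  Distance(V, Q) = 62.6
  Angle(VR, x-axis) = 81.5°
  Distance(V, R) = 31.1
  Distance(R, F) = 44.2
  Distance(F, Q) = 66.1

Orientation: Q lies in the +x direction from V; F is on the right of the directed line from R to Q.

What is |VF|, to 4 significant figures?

13.10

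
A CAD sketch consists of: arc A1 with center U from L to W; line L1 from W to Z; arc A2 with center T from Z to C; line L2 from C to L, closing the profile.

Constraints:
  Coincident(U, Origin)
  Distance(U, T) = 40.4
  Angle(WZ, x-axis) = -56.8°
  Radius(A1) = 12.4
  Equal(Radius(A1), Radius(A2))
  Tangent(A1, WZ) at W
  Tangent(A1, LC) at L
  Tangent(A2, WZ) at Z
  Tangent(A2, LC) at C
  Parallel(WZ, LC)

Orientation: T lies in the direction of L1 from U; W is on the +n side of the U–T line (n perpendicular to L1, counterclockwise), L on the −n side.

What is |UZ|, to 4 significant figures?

42.26

The slot axis is L1's direction at -56.8°, so u = (cos -56.8°, sin -56.8°) = (0.5476, -0.8368) and n = (−sin -56.8°, cos -56.8°) = (0.8368, 0.5476). U is at the origin and T lies 40.4 along u from U, so T = 40.4·u = (22.12, -33.81). Tangency of A1 to both parallel lines with radius 12.4 puts W and L at U ± 12.4·n: W = (10.38, 6.790), L = (-10.38, -6.790). Equal radii place Z and C the same way about T: Z = T + 12.4·n = (32.50, -27.02), C = T − 12.4·n = (11.75, -40.60). Then |UZ| = |Z − U| = 42.26.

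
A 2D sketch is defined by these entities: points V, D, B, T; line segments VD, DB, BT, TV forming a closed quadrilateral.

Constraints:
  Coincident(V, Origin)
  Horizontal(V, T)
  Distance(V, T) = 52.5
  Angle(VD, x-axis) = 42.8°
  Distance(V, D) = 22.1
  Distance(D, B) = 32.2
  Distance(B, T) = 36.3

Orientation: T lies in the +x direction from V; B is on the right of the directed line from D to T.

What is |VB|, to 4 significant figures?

26.49

Checks: |DB| = 32.20 ✓; |BT| = 36.30 ✓.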